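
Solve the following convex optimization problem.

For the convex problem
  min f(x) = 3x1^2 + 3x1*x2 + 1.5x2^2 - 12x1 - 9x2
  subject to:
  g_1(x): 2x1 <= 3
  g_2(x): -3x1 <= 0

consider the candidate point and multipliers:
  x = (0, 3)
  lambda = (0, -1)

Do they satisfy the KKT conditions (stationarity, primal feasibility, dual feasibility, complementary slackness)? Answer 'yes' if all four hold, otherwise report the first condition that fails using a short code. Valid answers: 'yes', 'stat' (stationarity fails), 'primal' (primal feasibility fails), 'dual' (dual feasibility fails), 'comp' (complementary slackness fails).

Gradient of f: grad f(x) = Q x + c = (-3, 0)
Constraint values g_i(x) = a_i^T x - b_i:
  g_1((0, 3)) = -3
  g_2((0, 3)) = 0
Stationarity residual: grad f(x) + sum_i lambda_i a_i = (0, 0)
  -> stationarity OK
Primal feasibility (all g_i <= 0): OK
Dual feasibility (all lambda_i >= 0): FAILS
Complementary slackness (lambda_i * g_i(x) = 0 for all i): OK

Verdict: the first failing condition is dual_feasibility -> dual.

dual


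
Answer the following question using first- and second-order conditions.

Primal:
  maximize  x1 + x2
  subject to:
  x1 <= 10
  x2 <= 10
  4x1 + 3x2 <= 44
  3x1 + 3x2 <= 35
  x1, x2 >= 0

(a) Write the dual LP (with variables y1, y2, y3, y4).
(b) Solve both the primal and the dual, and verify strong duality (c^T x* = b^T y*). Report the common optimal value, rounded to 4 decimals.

The standard primal-dual pair for 'max c^T x s.t. A x <= b, x >= 0' is:
  Dual:  min b^T y  s.t.  A^T y >= c,  y >= 0.

So the dual LP is:
  minimize  10y1 + 10y2 + 44y3 + 35y4
  subject to:
    y1 + 4y3 + 3y4 >= 1
    y2 + 3y3 + 3y4 >= 1
    y1, y2, y3, y4 >= 0

Solving the primal: x* = (9, 2.6667).
  primal value c^T x* = 11.6667.
Solving the dual: y* = (0, 0, 0, 0.3333).
  dual value b^T y* = 11.6667.
Strong duality: c^T x* = b^T y*. Confirmed.

11.6667


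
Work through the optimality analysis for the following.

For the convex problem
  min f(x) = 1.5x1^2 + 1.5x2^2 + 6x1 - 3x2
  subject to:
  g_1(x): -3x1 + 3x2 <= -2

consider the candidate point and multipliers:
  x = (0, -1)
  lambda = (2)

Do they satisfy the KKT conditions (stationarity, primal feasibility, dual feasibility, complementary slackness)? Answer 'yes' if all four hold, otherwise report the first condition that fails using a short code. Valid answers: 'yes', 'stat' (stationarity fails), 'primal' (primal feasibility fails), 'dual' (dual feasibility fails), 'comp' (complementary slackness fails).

Gradient of f: grad f(x) = Q x + c = (6, -6)
Constraint values g_i(x) = a_i^T x - b_i:
  g_1((0, -1)) = -1
Stationarity residual: grad f(x) + sum_i lambda_i a_i = (0, 0)
  -> stationarity OK
Primal feasibility (all g_i <= 0): OK
Dual feasibility (all lambda_i >= 0): OK
Complementary slackness (lambda_i * g_i(x) = 0 for all i): FAILS

Verdict: the first failing condition is complementary_slackness -> comp.

comp


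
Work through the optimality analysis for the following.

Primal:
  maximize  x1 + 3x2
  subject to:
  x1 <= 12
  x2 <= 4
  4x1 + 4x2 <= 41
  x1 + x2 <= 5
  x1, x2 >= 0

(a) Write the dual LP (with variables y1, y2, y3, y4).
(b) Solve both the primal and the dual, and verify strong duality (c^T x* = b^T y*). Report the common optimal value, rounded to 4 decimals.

The standard primal-dual pair for 'max c^T x s.t. A x <= b, x >= 0' is:
  Dual:  min b^T y  s.t.  A^T y >= c,  y >= 0.

So the dual LP is:
  minimize  12y1 + 4y2 + 41y3 + 5y4
  subject to:
    y1 + 4y3 + y4 >= 1
    y2 + 4y3 + y4 >= 3
    y1, y2, y3, y4 >= 0

Solving the primal: x* = (1, 4).
  primal value c^T x* = 13.
Solving the dual: y* = (0, 2, 0, 1).
  dual value b^T y* = 13.
Strong duality: c^T x* = b^T y*. Confirmed.

13


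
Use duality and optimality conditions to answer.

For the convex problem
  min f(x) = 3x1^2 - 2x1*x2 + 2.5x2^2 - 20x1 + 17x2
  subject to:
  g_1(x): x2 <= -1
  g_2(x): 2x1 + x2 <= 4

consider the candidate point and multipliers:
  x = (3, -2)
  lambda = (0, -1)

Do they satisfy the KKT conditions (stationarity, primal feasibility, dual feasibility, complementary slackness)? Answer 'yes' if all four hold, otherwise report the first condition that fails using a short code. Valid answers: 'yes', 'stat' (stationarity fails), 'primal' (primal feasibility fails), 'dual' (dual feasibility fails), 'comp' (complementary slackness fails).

Gradient of f: grad f(x) = Q x + c = (2, 1)
Constraint values g_i(x) = a_i^T x - b_i:
  g_1((3, -2)) = -1
  g_2((3, -2)) = 0
Stationarity residual: grad f(x) + sum_i lambda_i a_i = (0, 0)
  -> stationarity OK
Primal feasibility (all g_i <= 0): OK
Dual feasibility (all lambda_i >= 0): FAILS
Complementary slackness (lambda_i * g_i(x) = 0 for all i): OK

Verdict: the first failing condition is dual_feasibility -> dual.

dual


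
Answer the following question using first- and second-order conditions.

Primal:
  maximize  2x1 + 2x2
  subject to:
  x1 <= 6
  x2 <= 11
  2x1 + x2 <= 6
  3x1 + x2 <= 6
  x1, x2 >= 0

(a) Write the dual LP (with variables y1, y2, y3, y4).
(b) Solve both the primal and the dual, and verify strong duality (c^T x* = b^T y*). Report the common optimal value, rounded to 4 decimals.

The standard primal-dual pair for 'max c^T x s.t. A x <= b, x >= 0' is:
  Dual:  min b^T y  s.t.  A^T y >= c,  y >= 0.

So the dual LP is:
  minimize  6y1 + 11y2 + 6y3 + 6y4
  subject to:
    y1 + 2y3 + 3y4 >= 2
    y2 + y3 + y4 >= 2
    y1, y2, y3, y4 >= 0

Solving the primal: x* = (0, 6).
  primal value c^T x* = 12.
Solving the dual: y* = (0, 0, 0, 2).
  dual value b^T y* = 12.
Strong duality: c^T x* = b^T y*. Confirmed.

12


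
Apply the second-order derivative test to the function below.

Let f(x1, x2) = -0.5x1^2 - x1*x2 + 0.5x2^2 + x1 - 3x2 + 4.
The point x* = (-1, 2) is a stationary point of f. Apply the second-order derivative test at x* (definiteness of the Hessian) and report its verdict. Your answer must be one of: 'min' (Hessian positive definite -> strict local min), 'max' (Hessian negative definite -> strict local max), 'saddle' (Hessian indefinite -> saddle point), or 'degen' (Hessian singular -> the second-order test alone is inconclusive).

Compute the Hessian H = grad^2 f:
  H = [[-1, -1], [-1, 1]]
Verify stationarity: grad f(x*) = H x* + g = (0, 0).
Eigenvalues of H: -1.4142, 1.4142.
Eigenvalues have mixed signs, so H is indefinite -> x* is a saddle point.

saddle


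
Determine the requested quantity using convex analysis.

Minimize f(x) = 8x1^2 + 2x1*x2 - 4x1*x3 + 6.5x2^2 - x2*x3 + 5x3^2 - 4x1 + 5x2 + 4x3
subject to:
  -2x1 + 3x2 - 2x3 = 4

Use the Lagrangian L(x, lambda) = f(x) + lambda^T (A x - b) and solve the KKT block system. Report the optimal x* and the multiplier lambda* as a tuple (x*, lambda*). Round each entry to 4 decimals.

Form the Lagrangian:
  L(x, lambda) = (1/2) x^T Q x + c^T x + lambda^T (A x - b)
Stationarity (grad_x L = 0): Q x + c + A^T lambda = 0.
Primal feasibility: A x = b.

This gives the KKT block system:
  [ Q   A^T ] [ x     ]   [-c ]
  [ A    0  ] [ lambda ] = [ b ]

Solving the linear system:
  x*      = (-0.4405, 0.2791, -1.1408)
  lambda* = (-2.9629)
  f(x*)   = 5.2228

x* = (-0.4405, 0.2791, -1.1408), lambda* = (-2.9629)


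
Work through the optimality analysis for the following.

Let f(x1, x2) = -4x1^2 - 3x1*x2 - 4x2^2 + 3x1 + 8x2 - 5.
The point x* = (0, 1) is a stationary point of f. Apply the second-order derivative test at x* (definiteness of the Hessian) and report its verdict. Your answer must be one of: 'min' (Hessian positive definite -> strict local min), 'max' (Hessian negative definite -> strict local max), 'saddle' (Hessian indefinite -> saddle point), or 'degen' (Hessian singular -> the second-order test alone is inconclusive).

Compute the Hessian H = grad^2 f:
  H = [[-8, -3], [-3, -8]]
Verify stationarity: grad f(x*) = H x* + g = (0, 0).
Eigenvalues of H: -11, -5.
Both eigenvalues < 0, so H is negative definite -> x* is a strict local max.

max


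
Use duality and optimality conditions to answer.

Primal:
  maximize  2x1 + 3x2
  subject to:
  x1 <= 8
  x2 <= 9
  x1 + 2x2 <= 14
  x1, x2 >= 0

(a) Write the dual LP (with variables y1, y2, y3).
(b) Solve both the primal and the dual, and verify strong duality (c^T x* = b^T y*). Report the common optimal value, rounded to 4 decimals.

The standard primal-dual pair for 'max c^T x s.t. A x <= b, x >= 0' is:
  Dual:  min b^T y  s.t.  A^T y >= c,  y >= 0.

So the dual LP is:
  minimize  8y1 + 9y2 + 14y3
  subject to:
    y1 + y3 >= 2
    y2 + 2y3 >= 3
    y1, y2, y3 >= 0

Solving the primal: x* = (8, 3).
  primal value c^T x* = 25.
Solving the dual: y* = (0.5, 0, 1.5).
  dual value b^T y* = 25.
Strong duality: c^T x* = b^T y*. Confirmed.

25


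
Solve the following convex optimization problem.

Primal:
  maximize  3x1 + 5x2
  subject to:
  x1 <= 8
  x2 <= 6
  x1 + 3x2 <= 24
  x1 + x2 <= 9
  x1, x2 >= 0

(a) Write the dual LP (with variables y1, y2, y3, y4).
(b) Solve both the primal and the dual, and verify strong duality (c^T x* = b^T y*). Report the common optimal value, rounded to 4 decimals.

The standard primal-dual pair for 'max c^T x s.t. A x <= b, x >= 0' is:
  Dual:  min b^T y  s.t.  A^T y >= c,  y >= 0.

So the dual LP is:
  minimize  8y1 + 6y2 + 24y3 + 9y4
  subject to:
    y1 + y3 + y4 >= 3
    y2 + 3y3 + y4 >= 5
    y1, y2, y3, y4 >= 0

Solving the primal: x* = (3, 6).
  primal value c^T x* = 39.
Solving the dual: y* = (0, 2, 0, 3).
  dual value b^T y* = 39.
Strong duality: c^T x* = b^T y*. Confirmed.

39


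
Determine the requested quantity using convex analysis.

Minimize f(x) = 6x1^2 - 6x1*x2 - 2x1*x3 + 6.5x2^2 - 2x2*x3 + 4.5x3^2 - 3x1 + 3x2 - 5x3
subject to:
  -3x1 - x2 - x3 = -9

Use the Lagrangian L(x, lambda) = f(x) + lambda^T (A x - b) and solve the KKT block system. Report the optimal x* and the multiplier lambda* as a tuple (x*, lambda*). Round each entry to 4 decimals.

Form the Lagrangian:
  L(x, lambda) = (1/2) x^T Q x + c^T x + lambda^T (A x - b)
Stationarity (grad_x L = 0): Q x + c + A^T lambda = 0.
Primal feasibility: A x = b.

This gives the KKT block system:
  [ Q   A^T ] [ x     ]   [-c ]
  [ A    0  ] [ lambda ] = [ b ]

Solving the linear system:
  x*      = (2.0302, 1.2356, 1.6739)
  lambda* = (3.5336)
  f(x*)   = 10.5246

x* = (2.0302, 1.2356, 1.6739), lambda* = (3.5336)


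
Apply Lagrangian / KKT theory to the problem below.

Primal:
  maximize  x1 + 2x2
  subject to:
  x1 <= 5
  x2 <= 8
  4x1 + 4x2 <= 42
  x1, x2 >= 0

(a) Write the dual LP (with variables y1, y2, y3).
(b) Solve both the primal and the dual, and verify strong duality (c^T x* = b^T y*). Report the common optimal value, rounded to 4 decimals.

The standard primal-dual pair for 'max c^T x s.t. A x <= b, x >= 0' is:
  Dual:  min b^T y  s.t.  A^T y >= c,  y >= 0.

So the dual LP is:
  minimize  5y1 + 8y2 + 42y3
  subject to:
    y1 + 4y3 >= 1
    y2 + 4y3 >= 2
    y1, y2, y3 >= 0

Solving the primal: x* = (2.5, 8).
  primal value c^T x* = 18.5.
Solving the dual: y* = (0, 1, 0.25).
  dual value b^T y* = 18.5.
Strong duality: c^T x* = b^T y*. Confirmed.

18.5


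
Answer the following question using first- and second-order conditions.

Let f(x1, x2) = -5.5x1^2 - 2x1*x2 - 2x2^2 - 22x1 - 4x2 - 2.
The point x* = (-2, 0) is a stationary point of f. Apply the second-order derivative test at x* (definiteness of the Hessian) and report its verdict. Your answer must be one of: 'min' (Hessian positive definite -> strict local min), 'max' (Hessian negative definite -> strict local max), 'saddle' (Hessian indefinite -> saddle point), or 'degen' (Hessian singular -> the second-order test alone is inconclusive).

Compute the Hessian H = grad^2 f:
  H = [[-11, -2], [-2, -4]]
Verify stationarity: grad f(x*) = H x* + g = (0, 0).
Eigenvalues of H: -11.5311, -3.4689.
Both eigenvalues < 0, so H is negative definite -> x* is a strict local max.

max


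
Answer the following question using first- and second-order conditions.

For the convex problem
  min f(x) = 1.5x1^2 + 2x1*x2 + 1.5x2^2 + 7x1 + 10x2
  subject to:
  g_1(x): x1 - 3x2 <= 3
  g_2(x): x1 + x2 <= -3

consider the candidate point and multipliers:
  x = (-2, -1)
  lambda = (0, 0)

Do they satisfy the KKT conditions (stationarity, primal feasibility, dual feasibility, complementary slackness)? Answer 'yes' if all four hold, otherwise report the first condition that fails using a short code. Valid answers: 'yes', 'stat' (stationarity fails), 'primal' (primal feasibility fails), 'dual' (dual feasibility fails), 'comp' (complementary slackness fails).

Gradient of f: grad f(x) = Q x + c = (-1, 3)
Constraint values g_i(x) = a_i^T x - b_i:
  g_1((-2, -1)) = -2
  g_2((-2, -1)) = 0
Stationarity residual: grad f(x) + sum_i lambda_i a_i = (-1, 3)
  -> stationarity FAILS
Primal feasibility (all g_i <= 0): OK
Dual feasibility (all lambda_i >= 0): OK
Complementary slackness (lambda_i * g_i(x) = 0 for all i): OK

Verdict: the first failing condition is stationarity -> stat.

stat


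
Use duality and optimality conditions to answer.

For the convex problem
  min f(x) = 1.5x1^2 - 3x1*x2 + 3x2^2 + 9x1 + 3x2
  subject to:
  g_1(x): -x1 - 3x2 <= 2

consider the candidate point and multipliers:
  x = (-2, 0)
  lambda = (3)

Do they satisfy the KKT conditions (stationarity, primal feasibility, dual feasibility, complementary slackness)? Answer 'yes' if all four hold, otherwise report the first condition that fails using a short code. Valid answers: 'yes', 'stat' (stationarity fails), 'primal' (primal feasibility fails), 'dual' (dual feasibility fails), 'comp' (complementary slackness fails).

Gradient of f: grad f(x) = Q x + c = (3, 9)
Constraint values g_i(x) = a_i^T x - b_i:
  g_1((-2, 0)) = 0
Stationarity residual: grad f(x) + sum_i lambda_i a_i = (0, 0)
  -> stationarity OK
Primal feasibility (all g_i <= 0): OK
Dual feasibility (all lambda_i >= 0): OK
Complementary slackness (lambda_i * g_i(x) = 0 for all i): OK

Verdict: yes, KKT holds.

yes


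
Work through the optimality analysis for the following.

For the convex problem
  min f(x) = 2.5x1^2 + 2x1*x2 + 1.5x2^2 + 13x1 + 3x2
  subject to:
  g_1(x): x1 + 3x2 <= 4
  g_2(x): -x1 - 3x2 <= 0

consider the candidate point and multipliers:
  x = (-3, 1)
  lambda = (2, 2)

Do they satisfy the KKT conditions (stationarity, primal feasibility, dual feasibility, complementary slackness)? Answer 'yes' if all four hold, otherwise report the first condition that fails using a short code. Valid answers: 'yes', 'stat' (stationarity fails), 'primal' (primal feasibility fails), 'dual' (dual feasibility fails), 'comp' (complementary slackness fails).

Gradient of f: grad f(x) = Q x + c = (0, 0)
Constraint values g_i(x) = a_i^T x - b_i:
  g_1((-3, 1)) = -4
  g_2((-3, 1)) = 0
Stationarity residual: grad f(x) + sum_i lambda_i a_i = (0, 0)
  -> stationarity OK
Primal feasibility (all g_i <= 0): OK
Dual feasibility (all lambda_i >= 0): OK
Complementary slackness (lambda_i * g_i(x) = 0 for all i): FAILS

Verdict: the first failing condition is complementary_slackness -> comp.

comp


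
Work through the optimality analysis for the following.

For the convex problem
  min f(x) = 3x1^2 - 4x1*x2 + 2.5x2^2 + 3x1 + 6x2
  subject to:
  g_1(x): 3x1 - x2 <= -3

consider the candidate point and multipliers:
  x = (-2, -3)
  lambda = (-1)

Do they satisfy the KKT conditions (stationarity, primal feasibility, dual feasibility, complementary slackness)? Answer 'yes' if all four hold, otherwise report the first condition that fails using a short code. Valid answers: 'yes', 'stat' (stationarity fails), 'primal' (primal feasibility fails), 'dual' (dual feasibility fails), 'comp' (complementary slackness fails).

Gradient of f: grad f(x) = Q x + c = (3, -1)
Constraint values g_i(x) = a_i^T x - b_i:
  g_1((-2, -3)) = 0
Stationarity residual: grad f(x) + sum_i lambda_i a_i = (0, 0)
  -> stationarity OK
Primal feasibility (all g_i <= 0): OK
Dual feasibility (all lambda_i >= 0): FAILS
Complementary slackness (lambda_i * g_i(x) = 0 for all i): OK

Verdict: the first failing condition is dual_feasibility -> dual.

dual


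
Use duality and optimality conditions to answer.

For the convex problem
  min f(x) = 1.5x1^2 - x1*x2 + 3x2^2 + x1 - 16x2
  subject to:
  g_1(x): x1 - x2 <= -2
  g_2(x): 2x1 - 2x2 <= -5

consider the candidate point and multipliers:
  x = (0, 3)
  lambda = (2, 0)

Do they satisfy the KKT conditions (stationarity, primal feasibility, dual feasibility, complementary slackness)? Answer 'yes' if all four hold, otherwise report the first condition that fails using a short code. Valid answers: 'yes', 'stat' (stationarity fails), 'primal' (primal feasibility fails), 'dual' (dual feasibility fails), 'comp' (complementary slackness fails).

Gradient of f: grad f(x) = Q x + c = (-2, 2)
Constraint values g_i(x) = a_i^T x - b_i:
  g_1((0, 3)) = -1
  g_2((0, 3)) = -1
Stationarity residual: grad f(x) + sum_i lambda_i a_i = (0, 0)
  -> stationarity OK
Primal feasibility (all g_i <= 0): OK
Dual feasibility (all lambda_i >= 0): OK
Complementary slackness (lambda_i * g_i(x) = 0 for all i): FAILS

Verdict: the first failing condition is complementary_slackness -> comp.

comp


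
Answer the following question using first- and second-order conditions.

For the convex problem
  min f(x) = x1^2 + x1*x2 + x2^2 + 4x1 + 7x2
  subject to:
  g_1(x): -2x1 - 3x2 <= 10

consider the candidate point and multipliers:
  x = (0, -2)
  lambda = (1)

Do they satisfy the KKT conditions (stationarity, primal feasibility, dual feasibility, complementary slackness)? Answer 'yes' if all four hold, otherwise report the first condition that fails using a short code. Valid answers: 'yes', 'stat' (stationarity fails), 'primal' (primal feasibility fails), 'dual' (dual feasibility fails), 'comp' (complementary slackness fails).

Gradient of f: grad f(x) = Q x + c = (2, 3)
Constraint values g_i(x) = a_i^T x - b_i:
  g_1((0, -2)) = -4
Stationarity residual: grad f(x) + sum_i lambda_i a_i = (0, 0)
  -> stationarity OK
Primal feasibility (all g_i <= 0): OK
Dual feasibility (all lambda_i >= 0): OK
Complementary slackness (lambda_i * g_i(x) = 0 for all i): FAILS

Verdict: the first failing condition is complementary_slackness -> comp.

comp


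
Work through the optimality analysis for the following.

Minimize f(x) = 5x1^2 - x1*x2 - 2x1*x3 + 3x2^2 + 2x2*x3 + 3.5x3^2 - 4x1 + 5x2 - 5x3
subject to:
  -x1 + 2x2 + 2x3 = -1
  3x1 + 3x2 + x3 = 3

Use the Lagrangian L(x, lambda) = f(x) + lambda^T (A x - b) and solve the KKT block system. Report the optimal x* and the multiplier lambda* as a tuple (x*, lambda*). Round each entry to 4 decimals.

Form the Lagrangian:
  L(x, lambda) = (1/2) x^T Q x + c^T x + lambda^T (A x - b)
Stationarity (grad_x L = 0): Q x + c + A^T lambda = 0.
Primal feasibility: A x = b.

This gives the KKT block system:
  [ Q   A^T ] [ x     ]   [-c ]
  [ A    0  ] [ lambda ] = [ b ]

Solving the linear system:
  x*      = (1.3935, -0.6887, 0.8855)
  lambda* = (2.536, -2.1057)
  f(x*)   = -2.2959

x* = (1.3935, -0.6887, 0.8855), lambda* = (2.536, -2.1057)


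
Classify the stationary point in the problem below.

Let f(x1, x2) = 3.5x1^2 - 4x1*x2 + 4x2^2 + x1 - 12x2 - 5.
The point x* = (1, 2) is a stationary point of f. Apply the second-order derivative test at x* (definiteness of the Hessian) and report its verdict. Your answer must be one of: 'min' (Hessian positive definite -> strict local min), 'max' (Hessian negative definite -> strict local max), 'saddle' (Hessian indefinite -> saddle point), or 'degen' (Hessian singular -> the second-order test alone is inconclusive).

Compute the Hessian H = grad^2 f:
  H = [[7, -4], [-4, 8]]
Verify stationarity: grad f(x*) = H x* + g = (0, 0).
Eigenvalues of H: 3.4689, 11.5311.
Both eigenvalues > 0, so H is positive definite -> x* is a strict local min.

min


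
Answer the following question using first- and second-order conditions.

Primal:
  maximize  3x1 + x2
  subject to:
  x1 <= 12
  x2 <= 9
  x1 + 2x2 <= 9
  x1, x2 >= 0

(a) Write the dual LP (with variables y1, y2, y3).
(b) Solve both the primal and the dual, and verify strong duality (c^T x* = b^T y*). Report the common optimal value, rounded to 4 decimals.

The standard primal-dual pair for 'max c^T x s.t. A x <= b, x >= 0' is:
  Dual:  min b^T y  s.t.  A^T y >= c,  y >= 0.

So the dual LP is:
  minimize  12y1 + 9y2 + 9y3
  subject to:
    y1 + y3 >= 3
    y2 + 2y3 >= 1
    y1, y2, y3 >= 0

Solving the primal: x* = (9, 0).
  primal value c^T x* = 27.
Solving the dual: y* = (0, 0, 3).
  dual value b^T y* = 27.
Strong duality: c^T x* = b^T y*. Confirmed.

27


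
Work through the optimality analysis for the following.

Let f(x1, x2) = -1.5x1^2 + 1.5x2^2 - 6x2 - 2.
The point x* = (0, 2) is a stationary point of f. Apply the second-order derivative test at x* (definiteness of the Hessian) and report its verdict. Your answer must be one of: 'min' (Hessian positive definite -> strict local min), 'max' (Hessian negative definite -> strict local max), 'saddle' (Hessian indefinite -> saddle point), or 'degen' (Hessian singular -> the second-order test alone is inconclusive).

Compute the Hessian H = grad^2 f:
  H = [[-3, 0], [0, 3]]
Verify stationarity: grad f(x*) = H x* + g = (0, 0).
Eigenvalues of H: -3, 3.
Eigenvalues have mixed signs, so H is indefinite -> x* is a saddle point.

saddle


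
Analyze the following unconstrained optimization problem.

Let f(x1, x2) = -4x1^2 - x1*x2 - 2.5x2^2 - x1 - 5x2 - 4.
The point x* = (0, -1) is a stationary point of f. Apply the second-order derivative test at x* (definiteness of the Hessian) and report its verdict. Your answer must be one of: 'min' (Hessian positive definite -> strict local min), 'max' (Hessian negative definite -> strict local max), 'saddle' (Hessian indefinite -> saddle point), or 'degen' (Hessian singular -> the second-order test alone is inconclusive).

Compute the Hessian H = grad^2 f:
  H = [[-8, -1], [-1, -5]]
Verify stationarity: grad f(x*) = H x* + g = (0, 0).
Eigenvalues of H: -8.3028, -4.6972.
Both eigenvalues < 0, so H is negative definite -> x* is a strict local max.

max


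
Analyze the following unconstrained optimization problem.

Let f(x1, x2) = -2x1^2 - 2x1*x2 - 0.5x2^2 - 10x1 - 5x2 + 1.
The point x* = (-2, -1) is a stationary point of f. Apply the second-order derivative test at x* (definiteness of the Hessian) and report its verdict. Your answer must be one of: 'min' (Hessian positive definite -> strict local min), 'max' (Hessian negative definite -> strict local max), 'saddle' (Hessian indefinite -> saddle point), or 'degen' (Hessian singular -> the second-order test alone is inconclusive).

Compute the Hessian H = grad^2 f:
  H = [[-4, -2], [-2, -1]]
Verify stationarity: grad f(x*) = H x* + g = (0, 0).
Eigenvalues of H: -5, 0.
H has a zero eigenvalue (singular; negative semidefinite but not definite), so H is neither positive definite, negative definite, nor indefinite. The second-order test alone is inconclusive -> degen.
(Indeed, f is constant along the null direction of H through x*, so x* is not a strict local extremum.)

degen


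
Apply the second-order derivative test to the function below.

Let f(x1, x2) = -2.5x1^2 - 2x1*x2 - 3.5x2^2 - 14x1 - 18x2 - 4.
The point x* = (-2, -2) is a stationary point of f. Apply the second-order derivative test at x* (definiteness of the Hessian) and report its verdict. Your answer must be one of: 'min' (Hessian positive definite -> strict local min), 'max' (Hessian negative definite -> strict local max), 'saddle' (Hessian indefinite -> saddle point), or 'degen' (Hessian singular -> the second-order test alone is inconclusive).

Compute the Hessian H = grad^2 f:
  H = [[-5, -2], [-2, -7]]
Verify stationarity: grad f(x*) = H x* + g = (0, 0).
Eigenvalues of H: -8.2361, -3.7639.
Both eigenvalues < 0, so H is negative definite -> x* is a strict local max.

max


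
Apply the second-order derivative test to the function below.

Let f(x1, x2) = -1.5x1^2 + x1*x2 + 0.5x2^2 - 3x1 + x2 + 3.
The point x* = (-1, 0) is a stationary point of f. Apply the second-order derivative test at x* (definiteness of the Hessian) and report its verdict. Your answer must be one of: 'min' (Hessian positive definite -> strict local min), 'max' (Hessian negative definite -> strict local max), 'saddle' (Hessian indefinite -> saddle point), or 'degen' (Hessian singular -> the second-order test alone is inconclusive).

Compute the Hessian H = grad^2 f:
  H = [[-3, 1], [1, 1]]
Verify stationarity: grad f(x*) = H x* + g = (0, 0).
Eigenvalues of H: -3.2361, 1.2361.
Eigenvalues have mixed signs, so H is indefinite -> x* is a saddle point.

saddle


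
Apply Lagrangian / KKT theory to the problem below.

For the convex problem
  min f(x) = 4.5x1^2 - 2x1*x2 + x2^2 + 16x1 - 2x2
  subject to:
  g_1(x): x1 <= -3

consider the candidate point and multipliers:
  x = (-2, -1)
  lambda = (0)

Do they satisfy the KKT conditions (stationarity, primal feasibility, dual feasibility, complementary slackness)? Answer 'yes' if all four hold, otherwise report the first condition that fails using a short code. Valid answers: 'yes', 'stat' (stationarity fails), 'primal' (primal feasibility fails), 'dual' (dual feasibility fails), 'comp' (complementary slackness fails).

Gradient of f: grad f(x) = Q x + c = (0, 0)
Constraint values g_i(x) = a_i^T x - b_i:
  g_1((-2, -1)) = 1
Stationarity residual: grad f(x) + sum_i lambda_i a_i = (0, 0)
  -> stationarity OK
Primal feasibility (all g_i <= 0): FAILS
Dual feasibility (all lambda_i >= 0): OK
Complementary slackness (lambda_i * g_i(x) = 0 for all i): OK

Verdict: the first failing condition is primal_feasibility -> primal.

primal


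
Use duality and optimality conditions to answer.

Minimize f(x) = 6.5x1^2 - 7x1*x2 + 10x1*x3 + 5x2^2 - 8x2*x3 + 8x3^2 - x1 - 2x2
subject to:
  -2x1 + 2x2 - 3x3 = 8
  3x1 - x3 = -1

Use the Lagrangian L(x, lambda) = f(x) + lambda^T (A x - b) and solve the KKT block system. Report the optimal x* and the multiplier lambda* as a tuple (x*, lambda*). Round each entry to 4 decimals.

Form the Lagrangian:
  L(x, lambda) = (1/2) x^T Q x + c^T x + lambda^T (A x - b)
Stationarity (grad_x L = 0): Q x + c + A^T lambda = 0.
Primal feasibility: A x = b.

This gives the KKT block system:
  [ Q   A^T ] [ x     ]   [-c ]
  [ A    0  ] [ lambda ] = [ b ]

Solving the linear system:
  x*      = (-0.7507, 1.3711, -1.2521)
  lambda* = (-13.4916, 1.965)
  f(x*)   = 53.9531

x* = (-0.7507, 1.3711, -1.2521), lambda* = (-13.4916, 1.965)


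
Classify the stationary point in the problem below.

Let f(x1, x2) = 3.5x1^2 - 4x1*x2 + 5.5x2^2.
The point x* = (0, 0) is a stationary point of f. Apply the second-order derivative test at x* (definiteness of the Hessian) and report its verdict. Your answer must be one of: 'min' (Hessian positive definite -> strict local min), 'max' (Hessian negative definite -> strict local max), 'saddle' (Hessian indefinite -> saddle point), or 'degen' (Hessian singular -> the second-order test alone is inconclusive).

Compute the Hessian H = grad^2 f:
  H = [[7, -4], [-4, 11]]
Verify stationarity: grad f(x*) = H x* + g = (0, 0).
Eigenvalues of H: 4.5279, 13.4721.
Both eigenvalues > 0, so H is positive definite -> x* is a strict local min.

min


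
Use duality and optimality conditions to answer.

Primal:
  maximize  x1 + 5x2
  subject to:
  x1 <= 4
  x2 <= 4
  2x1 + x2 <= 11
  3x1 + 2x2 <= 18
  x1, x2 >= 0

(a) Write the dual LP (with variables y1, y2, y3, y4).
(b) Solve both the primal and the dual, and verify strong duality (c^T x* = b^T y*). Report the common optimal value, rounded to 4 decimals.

The standard primal-dual pair for 'max c^T x s.t. A x <= b, x >= 0' is:
  Dual:  min b^T y  s.t.  A^T y >= c,  y >= 0.

So the dual LP is:
  minimize  4y1 + 4y2 + 11y3 + 18y4
  subject to:
    y1 + 2y3 + 3y4 >= 1
    y2 + y3 + 2y4 >= 5
    y1, y2, y3, y4 >= 0

Solving the primal: x* = (3.3333, 4).
  primal value c^T x* = 23.3333.
Solving the dual: y* = (0, 4.3333, 0, 0.3333).
  dual value b^T y* = 23.3333.
Strong duality: c^T x* = b^T y*. Confirmed.

23.3333


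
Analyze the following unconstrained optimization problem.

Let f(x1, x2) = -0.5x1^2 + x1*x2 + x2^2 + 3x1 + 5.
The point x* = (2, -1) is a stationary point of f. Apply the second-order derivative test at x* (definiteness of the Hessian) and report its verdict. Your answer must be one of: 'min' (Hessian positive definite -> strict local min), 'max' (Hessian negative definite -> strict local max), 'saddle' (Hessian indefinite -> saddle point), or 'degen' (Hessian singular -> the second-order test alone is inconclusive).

Compute the Hessian H = grad^2 f:
  H = [[-1, 1], [1, 2]]
Verify stationarity: grad f(x*) = H x* + g = (0, 0).
Eigenvalues of H: -1.3028, 2.3028.
Eigenvalues have mixed signs, so H is indefinite -> x* is a saddle point.

saddle


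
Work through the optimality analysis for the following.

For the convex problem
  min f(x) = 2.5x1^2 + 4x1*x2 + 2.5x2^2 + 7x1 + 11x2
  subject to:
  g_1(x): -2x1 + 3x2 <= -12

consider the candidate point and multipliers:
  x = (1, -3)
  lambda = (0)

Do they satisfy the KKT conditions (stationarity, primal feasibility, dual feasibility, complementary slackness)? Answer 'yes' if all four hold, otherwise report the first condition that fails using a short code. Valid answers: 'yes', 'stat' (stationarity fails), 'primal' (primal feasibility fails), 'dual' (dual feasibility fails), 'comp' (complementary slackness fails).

Gradient of f: grad f(x) = Q x + c = (0, 0)
Constraint values g_i(x) = a_i^T x - b_i:
  g_1((1, -3)) = 1
Stationarity residual: grad f(x) + sum_i lambda_i a_i = (0, 0)
  -> stationarity OK
Primal feasibility (all g_i <= 0): FAILS
Dual feasibility (all lambda_i >= 0): OK
Complementary slackness (lambda_i * g_i(x) = 0 for all i): OK

Verdict: the first failing condition is primal_feasibility -> primal.

primal


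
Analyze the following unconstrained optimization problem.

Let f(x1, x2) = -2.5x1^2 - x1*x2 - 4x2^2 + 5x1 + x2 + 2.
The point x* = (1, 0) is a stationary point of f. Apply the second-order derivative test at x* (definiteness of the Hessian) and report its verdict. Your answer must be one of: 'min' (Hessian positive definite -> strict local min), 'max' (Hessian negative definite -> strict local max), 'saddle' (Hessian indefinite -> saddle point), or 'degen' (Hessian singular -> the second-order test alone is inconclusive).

Compute the Hessian H = grad^2 f:
  H = [[-5, -1], [-1, -8]]
Verify stationarity: grad f(x*) = H x* + g = (0, 0).
Eigenvalues of H: -8.3028, -4.6972.
Both eigenvalues < 0, so H is negative definite -> x* is a strict local max.

max


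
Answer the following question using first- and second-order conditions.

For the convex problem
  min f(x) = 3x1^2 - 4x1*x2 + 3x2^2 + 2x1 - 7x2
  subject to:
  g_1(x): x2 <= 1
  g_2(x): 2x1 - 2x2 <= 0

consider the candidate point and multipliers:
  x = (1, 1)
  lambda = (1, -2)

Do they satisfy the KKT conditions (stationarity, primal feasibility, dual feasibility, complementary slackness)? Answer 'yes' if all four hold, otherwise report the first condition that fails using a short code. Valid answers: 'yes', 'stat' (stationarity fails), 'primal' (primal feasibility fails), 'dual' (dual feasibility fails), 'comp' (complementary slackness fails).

Gradient of f: grad f(x) = Q x + c = (4, -5)
Constraint values g_i(x) = a_i^T x - b_i:
  g_1((1, 1)) = 0
  g_2((1, 1)) = 0
Stationarity residual: grad f(x) + sum_i lambda_i a_i = (0, 0)
  -> stationarity OK
Primal feasibility (all g_i <= 0): OK
Dual feasibility (all lambda_i >= 0): FAILS
Complementary slackness (lambda_i * g_i(x) = 0 for all i): OK

Verdict: the first failing condition is dual_feasibility -> dual.

dual


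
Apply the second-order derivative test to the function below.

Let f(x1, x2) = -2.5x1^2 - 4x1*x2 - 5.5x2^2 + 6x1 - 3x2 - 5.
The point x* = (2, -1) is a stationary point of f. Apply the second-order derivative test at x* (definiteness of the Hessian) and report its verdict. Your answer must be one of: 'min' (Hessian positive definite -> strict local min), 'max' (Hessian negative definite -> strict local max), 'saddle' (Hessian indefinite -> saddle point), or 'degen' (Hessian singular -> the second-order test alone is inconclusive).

Compute the Hessian H = grad^2 f:
  H = [[-5, -4], [-4, -11]]
Verify stationarity: grad f(x*) = H x* + g = (0, 0).
Eigenvalues of H: -13, -3.
Both eigenvalues < 0, so H is negative definite -> x* is a strict local max.

max


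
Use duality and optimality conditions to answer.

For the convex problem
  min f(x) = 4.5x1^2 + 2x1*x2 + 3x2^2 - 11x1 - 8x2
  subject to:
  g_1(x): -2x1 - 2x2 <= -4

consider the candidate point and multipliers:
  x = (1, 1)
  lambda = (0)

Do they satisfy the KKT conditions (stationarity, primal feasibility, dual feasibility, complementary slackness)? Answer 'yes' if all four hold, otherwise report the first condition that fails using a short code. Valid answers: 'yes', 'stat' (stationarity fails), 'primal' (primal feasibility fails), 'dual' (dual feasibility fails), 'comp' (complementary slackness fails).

Gradient of f: grad f(x) = Q x + c = (0, 0)
Constraint values g_i(x) = a_i^T x - b_i:
  g_1((1, 1)) = 0
Stationarity residual: grad f(x) + sum_i lambda_i a_i = (0, 0)
  -> stationarity OK
Primal feasibility (all g_i <= 0): OK
Dual feasibility (all lambda_i >= 0): OK
Complementary slackness (lambda_i * g_i(x) = 0 for all i): OK

Verdict: yes, KKT holds.

yes


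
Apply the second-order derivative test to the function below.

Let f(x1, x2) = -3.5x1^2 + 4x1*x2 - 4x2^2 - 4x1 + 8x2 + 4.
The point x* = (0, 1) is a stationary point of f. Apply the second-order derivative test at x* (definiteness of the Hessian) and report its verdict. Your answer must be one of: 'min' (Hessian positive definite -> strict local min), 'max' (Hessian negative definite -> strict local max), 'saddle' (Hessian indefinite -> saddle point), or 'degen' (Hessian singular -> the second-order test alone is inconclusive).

Compute the Hessian H = grad^2 f:
  H = [[-7, 4], [4, -8]]
Verify stationarity: grad f(x*) = H x* + g = (0, 0).
Eigenvalues of H: -11.5311, -3.4689.
Both eigenvalues < 0, so H is negative definite -> x* is a strict local max.

max


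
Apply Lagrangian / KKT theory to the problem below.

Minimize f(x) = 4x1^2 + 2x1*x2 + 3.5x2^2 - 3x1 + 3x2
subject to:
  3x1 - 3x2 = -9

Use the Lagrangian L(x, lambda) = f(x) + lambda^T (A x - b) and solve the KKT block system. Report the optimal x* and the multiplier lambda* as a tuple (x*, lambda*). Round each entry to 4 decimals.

Form the Lagrangian:
  L(x, lambda) = (1/2) x^T Q x + c^T x + lambda^T (A x - b)
Stationarity (grad_x L = 0): Q x + c + A^T lambda = 0.
Primal feasibility: A x = b.

This gives the KKT block system:
  [ Q   A^T ] [ x     ]   [-c ]
  [ A    0  ] [ lambda ] = [ b ]

Solving the linear system:
  x*      = (-1.4211, 1.5789)
  lambda* = (3.7368)
  f(x*)   = 21.3158

x* = (-1.4211, 1.5789), lambda* = (3.7368)


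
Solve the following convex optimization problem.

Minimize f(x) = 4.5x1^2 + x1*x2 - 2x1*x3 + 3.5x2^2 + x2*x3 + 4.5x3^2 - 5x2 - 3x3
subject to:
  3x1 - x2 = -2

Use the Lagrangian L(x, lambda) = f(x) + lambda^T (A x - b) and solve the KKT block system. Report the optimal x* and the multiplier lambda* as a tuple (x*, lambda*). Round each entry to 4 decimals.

Form the Lagrangian:
  L(x, lambda) = (1/2) x^T Q x + c^T x + lambda^T (A x - b)
Stationarity (grad_x L = 0): Q x + c + A^T lambda = 0.
Primal feasibility: A x = b.

This gives the KKT block system:
  [ Q   A^T ] [ x     ]   [-c ]
  [ A    0  ] [ lambda ] = [ b ]

Solving the linear system:
  x*      = (-0.3738, 0.8787, 0.1526)
  lambda* = (0.9301)
  f(x*)   = -1.4957

x* = (-0.3738, 0.8787, 0.1526), lambda* = (0.9301)


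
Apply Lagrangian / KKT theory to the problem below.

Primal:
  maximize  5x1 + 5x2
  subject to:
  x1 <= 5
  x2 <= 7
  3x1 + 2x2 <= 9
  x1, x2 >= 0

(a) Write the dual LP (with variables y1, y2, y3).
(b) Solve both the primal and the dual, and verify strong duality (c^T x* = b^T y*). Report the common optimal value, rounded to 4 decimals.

The standard primal-dual pair for 'max c^T x s.t. A x <= b, x >= 0' is:
  Dual:  min b^T y  s.t.  A^T y >= c,  y >= 0.

So the dual LP is:
  minimize  5y1 + 7y2 + 9y3
  subject to:
    y1 + 3y3 >= 5
    y2 + 2y3 >= 5
    y1, y2, y3 >= 0

Solving the primal: x* = (0, 4.5).
  primal value c^T x* = 22.5.
Solving the dual: y* = (0, 0, 2.5).
  dual value b^T y* = 22.5.
Strong duality: c^T x* = b^T y*. Confirmed.

22.5


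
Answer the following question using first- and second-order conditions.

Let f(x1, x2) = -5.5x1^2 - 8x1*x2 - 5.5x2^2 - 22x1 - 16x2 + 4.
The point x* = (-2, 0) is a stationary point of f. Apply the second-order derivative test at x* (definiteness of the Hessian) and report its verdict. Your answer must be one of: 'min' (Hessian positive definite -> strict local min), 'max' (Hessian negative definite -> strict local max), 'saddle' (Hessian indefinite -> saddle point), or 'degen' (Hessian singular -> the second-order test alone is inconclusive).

Compute the Hessian H = grad^2 f:
  H = [[-11, -8], [-8, -11]]
Verify stationarity: grad f(x*) = H x* + g = (0, 0).
Eigenvalues of H: -19, -3.
Both eigenvalues < 0, so H is negative definite -> x* is a strict local max.

max


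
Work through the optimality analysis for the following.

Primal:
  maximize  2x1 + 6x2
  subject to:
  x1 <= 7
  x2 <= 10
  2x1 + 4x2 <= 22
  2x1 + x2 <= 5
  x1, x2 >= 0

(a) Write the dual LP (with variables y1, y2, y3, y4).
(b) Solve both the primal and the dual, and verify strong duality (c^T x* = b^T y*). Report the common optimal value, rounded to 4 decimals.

The standard primal-dual pair for 'max c^T x s.t. A x <= b, x >= 0' is:
  Dual:  min b^T y  s.t.  A^T y >= c,  y >= 0.

So the dual LP is:
  minimize  7y1 + 10y2 + 22y3 + 5y4
  subject to:
    y1 + 2y3 + 2y4 >= 2
    y2 + 4y3 + y4 >= 6
    y1, y2, y3, y4 >= 0

Solving the primal: x* = (0, 5).
  primal value c^T x* = 30.
Solving the dual: y* = (0, 0, 0, 6).
  dual value b^T y* = 30.
Strong duality: c^T x* = b^T y*. Confirmed.

30


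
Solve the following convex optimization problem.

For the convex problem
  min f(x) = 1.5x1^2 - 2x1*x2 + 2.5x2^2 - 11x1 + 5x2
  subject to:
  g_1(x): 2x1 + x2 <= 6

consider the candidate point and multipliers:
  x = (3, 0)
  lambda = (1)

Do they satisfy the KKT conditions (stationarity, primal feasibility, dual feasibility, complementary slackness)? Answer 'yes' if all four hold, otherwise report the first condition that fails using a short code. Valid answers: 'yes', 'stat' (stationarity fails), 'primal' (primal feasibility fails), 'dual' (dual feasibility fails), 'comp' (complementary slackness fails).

Gradient of f: grad f(x) = Q x + c = (-2, -1)
Constraint values g_i(x) = a_i^T x - b_i:
  g_1((3, 0)) = 0
Stationarity residual: grad f(x) + sum_i lambda_i a_i = (0, 0)
  -> stationarity OK
Primal feasibility (all g_i <= 0): OK
Dual feasibility (all lambda_i >= 0): OK
Complementary slackness (lambda_i * g_i(x) = 0 for all i): OK

Verdict: yes, KKT holds.

yes


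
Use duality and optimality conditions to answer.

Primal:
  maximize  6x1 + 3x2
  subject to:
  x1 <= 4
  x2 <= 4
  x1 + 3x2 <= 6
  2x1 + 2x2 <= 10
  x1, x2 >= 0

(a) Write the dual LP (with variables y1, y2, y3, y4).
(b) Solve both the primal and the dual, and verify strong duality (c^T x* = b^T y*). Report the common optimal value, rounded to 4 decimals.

The standard primal-dual pair for 'max c^T x s.t. A x <= b, x >= 0' is:
  Dual:  min b^T y  s.t.  A^T y >= c,  y >= 0.

So the dual LP is:
  minimize  4y1 + 4y2 + 6y3 + 10y4
  subject to:
    y1 + y3 + 2y4 >= 6
    y2 + 3y3 + 2y4 >= 3
    y1, y2, y3, y4 >= 0

Solving the primal: x* = (4, 0.6667).
  primal value c^T x* = 26.
Solving the dual: y* = (5, 0, 1, 0).
  dual value b^T y* = 26.
Strong duality: c^T x* = b^T y*. Confirmed.

26


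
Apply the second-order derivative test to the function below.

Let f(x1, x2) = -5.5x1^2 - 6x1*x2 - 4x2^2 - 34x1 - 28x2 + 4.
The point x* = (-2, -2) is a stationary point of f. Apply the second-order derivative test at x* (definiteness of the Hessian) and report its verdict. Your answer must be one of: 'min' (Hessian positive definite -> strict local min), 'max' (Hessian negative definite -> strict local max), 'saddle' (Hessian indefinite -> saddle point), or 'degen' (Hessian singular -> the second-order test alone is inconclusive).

Compute the Hessian H = grad^2 f:
  H = [[-11, -6], [-6, -8]]
Verify stationarity: grad f(x*) = H x* + g = (0, 0).
Eigenvalues of H: -15.6847, -3.3153.
Both eigenvalues < 0, so H is negative definite -> x* is a strict local max.

max
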